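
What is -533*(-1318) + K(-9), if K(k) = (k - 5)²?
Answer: 702690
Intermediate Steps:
K(k) = (-5 + k)²
-533*(-1318) + K(-9) = -533*(-1318) + (-5 - 9)² = 702494 + (-14)² = 702494 + 196 = 702690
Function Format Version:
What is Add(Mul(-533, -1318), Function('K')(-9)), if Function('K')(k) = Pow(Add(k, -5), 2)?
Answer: 702690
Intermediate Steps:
Function('K')(k) = Pow(Add(-5, k), 2)
Add(Mul(-533, -1318), Function('K')(-9)) = Add(Mul(-533, -1318), Pow(Add(-5, -9), 2)) = Add(702494, Pow(-14, 2)) = Add(702494, 196) = 702690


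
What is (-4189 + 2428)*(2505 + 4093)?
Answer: -11619078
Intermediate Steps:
(-4189 + 2428)*(2505 + 4093) = -1761*6598 = -11619078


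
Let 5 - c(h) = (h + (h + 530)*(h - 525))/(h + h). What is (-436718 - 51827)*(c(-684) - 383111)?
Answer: 42658406389795/228 ≈ 1.8710e+11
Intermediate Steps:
c(h) = 5 - (h + (-525 + h)*(530 + h))/(2*h) (c(h) = 5 - (h + (h + 530)*(h - 525))/(h + h) = 5 - (h + (530 + h)*(-525 + h))/(2*h) = 5 - (h + (-525 + h)*(530 + h))*1/(2*h) = 5 - (h + (-525 + h)*(530 + h))/(2*h))
(-436718 - 51827)*(c(-684) - 383111) = (-436718 - 51827)*((2 + 139125/(-684) - 1/2*(-684)) - 383111) = -488545*((2 + 139125*(-1/684) + 342) - 383111) = -488545*((2 - 46375/228 + 342) - 383111) = -488545*(32057/228 - 383111) = -488545*(-87317251/228) = 42658406389795/228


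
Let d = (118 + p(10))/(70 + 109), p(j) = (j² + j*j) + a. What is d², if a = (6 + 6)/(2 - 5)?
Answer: 98596/32041 ≈ 3.0772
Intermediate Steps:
a = -4 (a = 12/(-3) = 12*(-⅓) = -4)
p(j) = -4 + 2*j² (p(j) = (j² + j*j) - 4 = (j² + j²) - 4 = 2*j² - 4 = -4 + 2*j²)
d = 314/179 (d = (118 + (-4 + 2*10²))/(70 + 109) = (118 + (-4 + 2*100))/179 = (118 + (-4 + 200))*(1/179) = (118 + 196)*(1/179) = 314*(1/179) = 314/179 ≈ 1.7542)
d² = (314/179)² = 98596/32041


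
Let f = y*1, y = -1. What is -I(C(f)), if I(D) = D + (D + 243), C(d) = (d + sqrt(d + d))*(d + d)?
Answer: -247 + 4*I*sqrt(2) ≈ -247.0 + 5.6569*I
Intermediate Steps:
f = -1 (f = -1*1 = -1)
C(d) = 2*d*(d + sqrt(2)*sqrt(d)) (C(d) = (d + sqrt(2*d))*(2*d) = (d + sqrt(2)*sqrt(d))*(2*d) = 2*d*(d + sqrt(2)*sqrt(d)))
I(D) = 243 + 2*D (I(D) = D + (243 + D) = 243 + 2*D)
-I(C(f)) = -(243 + 2*(2*(-1)**2 + 2*sqrt(2)*(-1)**(3/2))) = -(243 + 2*(2*1 + 2*sqrt(2)*(-I))) = -(243 + 2*(2 - 2*I*sqrt(2))) = -(243 + (4 - 4*I*sqrt(2))) = -(247 - 4*I*sqrt(2)) = -247 + 4*I*sqrt(2)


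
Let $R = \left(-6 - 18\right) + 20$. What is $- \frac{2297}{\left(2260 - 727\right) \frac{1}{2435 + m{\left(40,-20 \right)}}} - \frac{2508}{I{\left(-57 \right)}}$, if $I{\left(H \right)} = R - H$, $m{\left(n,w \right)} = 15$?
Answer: $- \frac{43158602}{11607} \approx -3718.3$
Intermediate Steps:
$R = -4$ ($R = -24 + 20 = -4$)
$I{\left(H \right)} = -4 - H$
$- \frac{2297}{\left(2260 - 727\right) \frac{1}{2435 + m{\left(40,-20 \right)}}} - \frac{2508}{I{\left(-57 \right)}} = - \frac{2297}{\left(2260 - 727\right) \frac{1}{2435 + 15}} - \frac{2508}{-4 - -57} = - \frac{2297}{1533 \cdot \frac{1}{2450}} - \frac{2508}{-4 + 57} = - \frac{2297}{1533 \cdot \frac{1}{2450}} - \frac{2508}{53} = - \frac{2297}{\frac{219}{350}} - \frac{2508}{53} = \left(-2297\right) \frac{350}{219} - \frac{2508}{53} = - \frac{803950}{219} - \frac{2508}{53} = - \frac{43158602}{11607}$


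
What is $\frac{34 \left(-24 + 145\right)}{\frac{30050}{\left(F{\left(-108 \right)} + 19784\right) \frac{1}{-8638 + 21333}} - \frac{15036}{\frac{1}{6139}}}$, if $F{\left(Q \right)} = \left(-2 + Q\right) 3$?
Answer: $- \frac{40016878}{897669758533} \approx -4.4579 \cdot 10^{-5}$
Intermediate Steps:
$F{\left(Q \right)} = -6 + 3 Q$
$\frac{34 \left(-24 + 145\right)}{\frac{30050}{\left(F{\left(-108 \right)} + 19784\right) \frac{1}{-8638 + 21333}} - \frac{15036}{\frac{1}{6139}}} = \frac{34 \left(-24 + 145\right)}{\frac{30050}{\left(\left(-6 + 3 \left(-108\right)\right) + 19784\right) \frac{1}{-8638 + 21333}} - \frac{15036}{\frac{1}{6139}}} = \frac{34 \cdot 121}{\frac{30050}{\left(\left(-6 - 324\right) + 19784\right) \frac{1}{12695}} - 15036 \frac{1}{\frac{1}{6139}}} = \frac{4114}{\frac{30050}{\left(-330 + 19784\right) \frac{1}{12695}} - 92306004} = \frac{4114}{\frac{30050}{19454 \cdot \frac{1}{12695}} - 92306004} = \frac{4114}{\frac{30050}{\frac{19454}{12695}} - 92306004} = \frac{4114}{30050 \cdot \frac{12695}{19454} - 92306004} = \frac{4114}{\frac{190742375}{9727} - 92306004} = \frac{4114}{- \frac{897669758533}{9727}} = 4114 \left(- \frac{9727}{897669758533}\right) = - \frac{40016878}{897669758533}$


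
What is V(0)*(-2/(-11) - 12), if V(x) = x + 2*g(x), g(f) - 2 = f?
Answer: -520/11 ≈ -47.273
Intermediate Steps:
g(f) = 2 + f
V(x) = 4 + 3*x (V(x) = x + 2*(2 + x) = x + (4 + 2*x) = 4 + 3*x)
V(0)*(-2/(-11) - 12) = (4 + 3*0)*(-2/(-11) - 12) = (4 + 0)*(-2*(-1/11) - 12) = 4*(2/11 - 12) = 4*(-130/11) = -520/11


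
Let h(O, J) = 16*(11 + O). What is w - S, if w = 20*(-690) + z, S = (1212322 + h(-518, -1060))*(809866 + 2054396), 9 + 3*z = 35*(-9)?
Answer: -3449172956928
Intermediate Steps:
z = -108 (z = -3 + (35*(-9))/3 = -3 + (⅓)*(-315) = -3 - 105 = -108)
h(O, J) = 176 + 16*O
S = 3449172943020 (S = (1212322 + (176 + 16*(-518)))*(809866 + 2054396) = (1212322 + (176 - 8288))*2864262 = (1212322 - 8112)*2864262 = 1204210*2864262 = 3449172943020)
w = -13908 (w = 20*(-690) - 108 = -13800 - 108 = -13908)
w - S = -13908 - 1*3449172943020 = -13908 - 3449172943020 = -3449172956928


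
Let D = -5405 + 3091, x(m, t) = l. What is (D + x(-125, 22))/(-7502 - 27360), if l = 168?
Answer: 1073/17431 ≈ 0.061557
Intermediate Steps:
x(m, t) = 168
D = -2314
(D + x(-125, 22))/(-7502 - 27360) = (-2314 + 168)/(-7502 - 27360) = -2146/(-34862) = -2146*(-1/34862) = 1073/17431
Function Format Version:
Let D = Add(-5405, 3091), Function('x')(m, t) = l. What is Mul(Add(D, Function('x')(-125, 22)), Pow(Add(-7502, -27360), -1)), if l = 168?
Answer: Rational(1073, 17431) ≈ 0.061557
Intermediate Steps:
Function('x')(m, t) = 168
D = -2314
Mul(Add(D, Function('x')(-125, 22)), Pow(Add(-7502, -27360), -1)) = Mul(Add(-2314, 168), Pow(Add(-7502, -27360), -1)) = Mul(-2146, Pow(-34862, -1)) = Mul(-2146, Rational(-1, 34862)) = Rational(1073, 17431)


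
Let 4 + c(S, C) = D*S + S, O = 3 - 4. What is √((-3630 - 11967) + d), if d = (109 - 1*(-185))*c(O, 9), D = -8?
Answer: 3*I*√1635 ≈ 121.31*I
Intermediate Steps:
O = -1
c(S, C) = -4 - 7*S (c(S, C) = -4 + (-8*S + S) = -4 - 7*S)
d = 882 (d = (109 - 1*(-185))*(-4 - 7*(-1)) = (109 + 185)*(-4 + 7) = 294*3 = 882)
√((-3630 - 11967) + d) = √((-3630 - 11967) + 882) = √(-15597 + 882) = √(-14715) = 3*I*√1635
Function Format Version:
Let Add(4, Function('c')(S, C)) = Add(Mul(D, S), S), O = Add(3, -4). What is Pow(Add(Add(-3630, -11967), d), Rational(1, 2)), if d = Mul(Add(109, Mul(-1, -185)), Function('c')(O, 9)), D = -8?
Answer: Mul(3, I, Pow(1635, Rational(1, 2))) ≈ Mul(121.31, I)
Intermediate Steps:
O = -1
Function('c')(S, C) = Add(-4, Mul(-7, S)) (Function('c')(S, C) = Add(-4, Add(Mul(-8, S), S)) = Add(-4, Mul(-7, S)))
d = 882 (d = Mul(Add(109, Mul(-1, -185)), Add(-4, Mul(-7, -1))) = Mul(Add(109, 185), Add(-4, 7)) = Mul(294, 3) = 882)
Pow(Add(Add(-3630, -11967), d), Rational(1, 2)) = Pow(Add(Add(-3630, -11967), 882), Rational(1, 2)) = Pow(Add(-15597, 882), Rational(1, 2)) = Pow(-14715, Rational(1, 2)) = Mul(3, I, Pow(1635, Rational(1, 2)))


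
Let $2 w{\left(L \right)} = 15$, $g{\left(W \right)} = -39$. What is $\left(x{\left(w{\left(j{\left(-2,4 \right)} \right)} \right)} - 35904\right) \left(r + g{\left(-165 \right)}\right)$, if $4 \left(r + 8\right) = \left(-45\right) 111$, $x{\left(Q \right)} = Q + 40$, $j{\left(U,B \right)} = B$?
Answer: $\frac{371688479}{8} \approx 4.6461 \cdot 10^{7}$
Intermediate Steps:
$w{\left(L \right)} = \frac{15}{2}$ ($w{\left(L \right)} = \frac{1}{2} \cdot 15 = \frac{15}{2}$)
$x{\left(Q \right)} = 40 + Q$
$r = - \frac{5027}{4}$ ($r = -8 + \frac{\left(-45\right) 111}{4} = -8 + \frac{1}{4} \left(-4995\right) = -8 - \frac{4995}{4} = - \frac{5027}{4} \approx -1256.8$)
$\left(x{\left(w{\left(j{\left(-2,4 \right)} \right)} \right)} - 35904\right) \left(r + g{\left(-165 \right)}\right) = \left(\left(40 + \frac{15}{2}\right) - 35904\right) \left(- \frac{5027}{4} - 39\right) = \left(\frac{95}{2} - 35904\right) \left(- \frac{5183}{4}\right) = \left(- \frac{71713}{2}\right) \left(- \frac{5183}{4}\right) = \frac{371688479}{8}$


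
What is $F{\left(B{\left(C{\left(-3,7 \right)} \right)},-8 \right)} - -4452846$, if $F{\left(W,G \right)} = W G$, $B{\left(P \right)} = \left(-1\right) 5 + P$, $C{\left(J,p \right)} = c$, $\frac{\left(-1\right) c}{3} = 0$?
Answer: $4452886$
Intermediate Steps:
$c = 0$ ($c = \left(-3\right) 0 = 0$)
$C{\left(J,p \right)} = 0$
$B{\left(P \right)} = -5 + P$
$F{\left(W,G \right)} = G W$
$F{\left(B{\left(C{\left(-3,7 \right)} \right)},-8 \right)} - -4452846 = - 8 \left(-5 + 0\right) - -4452846 = \left(-8\right) \left(-5\right) + 4452846 = 40 + 4452846 = 4452886$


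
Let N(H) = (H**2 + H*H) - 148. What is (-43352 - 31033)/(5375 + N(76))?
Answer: -24795/5593 ≈ -4.4332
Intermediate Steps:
N(H) = -148 + 2*H**2 (N(H) = (H**2 + H**2) - 148 = 2*H**2 - 148 = -148 + 2*H**2)
(-43352 - 31033)/(5375 + N(76)) = (-43352 - 31033)/(5375 + (-148 + 2*76**2)) = -74385/(5375 + (-148 + 2*5776)) = -74385/(5375 + (-148 + 11552)) = -74385/(5375 + 11404) = -74385/16779 = -74385*1/16779 = -24795/5593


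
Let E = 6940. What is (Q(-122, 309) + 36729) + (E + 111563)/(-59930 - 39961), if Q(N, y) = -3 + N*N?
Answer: 52073293/1009 ≈ 51609.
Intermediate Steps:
Q(N, y) = -3 + N²
(Q(-122, 309) + 36729) + (E + 111563)/(-59930 - 39961) = ((-3 + (-122)²) + 36729) + (6940 + 111563)/(-59930 - 39961) = ((-3 + 14884) + 36729) + 118503/(-99891) = (14881 + 36729) + 118503*(-1/99891) = 51610 - 1197/1009 = 52073293/1009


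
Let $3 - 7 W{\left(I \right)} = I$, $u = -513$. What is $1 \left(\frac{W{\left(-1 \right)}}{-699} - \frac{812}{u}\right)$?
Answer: $\frac{1323688}{836703} \approx 1.582$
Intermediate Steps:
$W{\left(I \right)} = \frac{3}{7} - \frac{I}{7}$
$1 \left(\frac{W{\left(-1 \right)}}{-699} - \frac{812}{u}\right) = 1 \left(\frac{\frac{3}{7} - - \frac{1}{7}}{-699} - \frac{812}{-513}\right) = 1 \left(\left(\frac{3}{7} + \frac{1}{7}\right) \left(- \frac{1}{699}\right) - - \frac{812}{513}\right) = 1 \left(\frac{4}{7} \left(- \frac{1}{699}\right) + \frac{812}{513}\right) = 1 \left(- \frac{4}{4893} + \frac{812}{513}\right) = 1 \cdot \frac{1323688}{836703} = \frac{1323688}{836703}$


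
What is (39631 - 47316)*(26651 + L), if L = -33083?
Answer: 49429920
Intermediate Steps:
(39631 - 47316)*(26651 + L) = (39631 - 47316)*(26651 - 33083) = -7685*(-6432) = 49429920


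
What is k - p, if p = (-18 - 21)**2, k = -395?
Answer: -1916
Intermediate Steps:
p = 1521 (p = (-39)**2 = 1521)
k - p = -395 - 1*1521 = -395 - 1521 = -1916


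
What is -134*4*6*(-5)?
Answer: 16080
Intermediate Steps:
-134*4*6*(-5) = -3216*(-5) = -134*(-120) = 16080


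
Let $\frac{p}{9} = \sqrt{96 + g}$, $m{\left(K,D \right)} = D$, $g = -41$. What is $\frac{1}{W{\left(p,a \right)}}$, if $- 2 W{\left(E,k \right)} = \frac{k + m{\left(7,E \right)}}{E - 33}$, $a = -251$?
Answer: $- \frac{3828}{29273} + \frac{1962 \sqrt{55}}{29273} \approx 0.3663$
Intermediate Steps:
$p = 9 \sqrt{55}$ ($p = 9 \sqrt{96 - 41} = 9 \sqrt{55} \approx 66.746$)
$W{\left(E,k \right)} = - \frac{E + k}{2 \left(-33 + E\right)}$ ($W{\left(E,k \right)} = - \frac{\left(k + E\right) \frac{1}{E - 33}}{2} = - \frac{\left(E + k\right) \frac{1}{-33 + E}}{2} = - \frac{\frac{1}{-33 + E} \left(E + k\right)}{2} = - \frac{E + k}{2 \left(-33 + E\right)}$)
$\frac{1}{W{\left(p,a \right)}} = \frac{1}{\frac{1}{2} \frac{1}{-33 + 9 \sqrt{55}} \left(- 9 \sqrt{55} - -251\right)} = \frac{1}{\frac{1}{2} \frac{1}{-33 + 9 \sqrt{55}} \left(- 9 \sqrt{55} + 251\right)} = \frac{1}{\frac{1}{2} \frac{1}{-33 + 9 \sqrt{55}} \left(251 - 9 \sqrt{55}\right)} = \frac{2 \left(-33 + 9 \sqrt{55}\right)}{251 - 9 \sqrt{55}}$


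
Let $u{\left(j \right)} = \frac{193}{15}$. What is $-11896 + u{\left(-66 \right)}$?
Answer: $- \frac{178247}{15} \approx -11883.0$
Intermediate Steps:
$u{\left(j \right)} = \frac{193}{15}$ ($u{\left(j \right)} = 193 \cdot \frac{1}{15} = \frac{193}{15}$)
$-11896 + u{\left(-66 \right)} = -11896 + \frac{193}{15} = - \frac{178247}{15}$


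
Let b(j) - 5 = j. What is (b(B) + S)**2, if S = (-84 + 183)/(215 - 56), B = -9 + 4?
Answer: 1089/2809 ≈ 0.38768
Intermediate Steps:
B = -5
b(j) = 5 + j
S = 33/53 (S = 99/159 = 99*(1/159) = 33/53 ≈ 0.62264)
(b(B) + S)**2 = ((5 - 5) + 33/53)**2 = (0 + 33/53)**2 = (33/53)**2 = 1089/2809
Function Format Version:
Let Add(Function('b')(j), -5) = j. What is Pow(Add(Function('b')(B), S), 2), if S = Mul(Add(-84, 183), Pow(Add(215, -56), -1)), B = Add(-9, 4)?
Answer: Rational(1089, 2809) ≈ 0.38768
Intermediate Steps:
B = -5
Function('b')(j) = Add(5, j)
S = Rational(33, 53) (S = Mul(99, Pow(159, -1)) = Mul(99, Rational(1, 159)) = Rational(33, 53) ≈ 0.62264)
Pow(Add(Function('b')(B), S), 2) = Pow(Add(Add(5, -5), Rational(33, 53)), 2) = Pow(Add(0, Rational(33, 53)), 2) = Pow(Rational(33, 53), 2) = Rational(1089, 2809)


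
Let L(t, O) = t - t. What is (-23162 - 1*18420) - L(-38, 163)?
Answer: -41582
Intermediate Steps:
L(t, O) = 0
(-23162 - 1*18420) - L(-38, 163) = (-23162 - 1*18420) - 1*0 = (-23162 - 18420) + 0 = -41582 + 0 = -41582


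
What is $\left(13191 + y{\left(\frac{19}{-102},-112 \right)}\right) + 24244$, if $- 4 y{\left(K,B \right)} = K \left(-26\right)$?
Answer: $\frac{7636493}{204} \approx 37434.0$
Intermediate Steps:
$y{\left(K,B \right)} = \frac{13 K}{2}$ ($y{\left(K,B \right)} = - \frac{K \left(-26\right)}{4} = - \frac{\left(-26\right) K}{4} = \frac{13 K}{2}$)
$\left(13191 + y{\left(\frac{19}{-102},-112 \right)}\right) + 24244 = \left(13191 + \frac{13 \frac{19}{-102}}{2}\right) + 24244 = \left(13191 + \frac{13 \cdot 19 \left(- \frac{1}{102}\right)}{2}\right) + 24244 = \left(13191 + \frac{13}{2} \left(- \frac{19}{102}\right)\right) + 24244 = \left(13191 - \frac{247}{204}\right) + 24244 = \frac{2690717}{204} + 24244 = \frac{7636493}{204}$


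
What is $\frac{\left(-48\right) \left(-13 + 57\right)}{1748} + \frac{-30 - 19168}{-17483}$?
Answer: $- \frac{841498}{7640071} \approx -0.11014$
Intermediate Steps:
$\frac{\left(-48\right) \left(-13 + 57\right)}{1748} + \frac{-30 - 19168}{-17483} = \left(-48\right) 44 \cdot \frac{1}{1748} - - \frac{19198}{17483} = \left(-2112\right) \frac{1}{1748} + \frac{19198}{17483} = - \frac{528}{437} + \frac{19198}{17483} = - \frac{841498}{7640071}$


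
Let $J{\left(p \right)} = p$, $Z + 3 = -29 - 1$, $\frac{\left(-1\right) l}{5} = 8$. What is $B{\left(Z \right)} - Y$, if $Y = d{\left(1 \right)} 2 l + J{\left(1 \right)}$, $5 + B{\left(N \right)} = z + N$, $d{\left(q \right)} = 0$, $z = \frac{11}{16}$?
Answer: $- \frac{613}{16} \approx -38.313$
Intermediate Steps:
$l = -40$ ($l = \left(-5\right) 8 = -40$)
$z = \frac{11}{16}$ ($z = 11 \cdot \frac{1}{16} = \frac{11}{16} \approx 0.6875$)
$Z = -33$ ($Z = -3 - 30 = -33$)
$B{\left(N \right)} = - \frac{69}{16} + N$ ($B{\left(N \right)} = -5 + \left(\frac{11}{16} + N\right) = - \frac{69}{16} + N$)
$Y = 1$ ($Y = 0 \cdot 2 \left(-40\right) + 1 = 0 \left(-40\right) + 1 = 0 + 1 = 1$)
$B{\left(Z \right)} - Y = \left(- \frac{69}{16} - 33\right) - 1 = - \frac{597}{16} - 1 = - \frac{613}{16}$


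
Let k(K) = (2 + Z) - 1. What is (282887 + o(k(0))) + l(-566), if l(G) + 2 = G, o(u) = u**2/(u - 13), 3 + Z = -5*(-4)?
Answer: 1411919/5 ≈ 2.8238e+5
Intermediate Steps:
Z = 17 (Z = -3 - 5*(-4) = -3 + 20 = 17)
k(K) = 18 (k(K) = (2 + 17) - 1 = 19 - 1 = 18)
o(u) = u**2/(-13 + u)
l(G) = -2 + G
(282887 + o(k(0))) + l(-566) = (282887 + 18**2/(-13 + 18)) + (-2 - 566) = (282887 + 324/5) - 568 = 1414759/5 - 568 = 1411919/5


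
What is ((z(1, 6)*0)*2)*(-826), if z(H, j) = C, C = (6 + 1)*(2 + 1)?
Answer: 0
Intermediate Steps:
C = 21 (C = 7*3 = 21)
z(H, j) = 21
((z(1, 6)*0)*2)*(-826) = ((21*0)*2)*(-826) = (0*2)*(-826) = 0*(-826) = 0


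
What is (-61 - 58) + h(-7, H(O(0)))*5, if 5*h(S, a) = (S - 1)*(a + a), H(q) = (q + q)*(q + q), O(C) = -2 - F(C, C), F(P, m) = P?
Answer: -375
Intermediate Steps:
O(C) = -2 - C
H(q) = 4*q**2 (H(q) = (2*q)*(2*q) = 4*q**2)
h(S, a) = 2*a*(-1 + S)/5 (h(S, a) = ((S - 1)*(a + a))/5 = ((-1 + S)*(2*a))/5 = (2*a*(-1 + S))/5 = 2*a*(-1 + S)/5)
(-61 - 58) + h(-7, H(O(0)))*5 = (-61 - 58) + (2*(4*(-2 - 1*0)**2)*(-1 - 7)/5)*5 = -119 + ((2/5)*(4*(-2 + 0)**2)*(-8))*5 = -119 + ((2/5)*(4*(-2)**2)*(-8))*5 = -119 + ((2/5)*(4*4)*(-8))*5 = -119 + ((2/5)*16*(-8))*5 = -119 - 256/5*5 = -119 - 256 = -375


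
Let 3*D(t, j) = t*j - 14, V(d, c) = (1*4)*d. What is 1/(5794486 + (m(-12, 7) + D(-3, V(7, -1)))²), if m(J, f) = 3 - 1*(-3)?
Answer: 9/52156774 ≈ 1.7256e-7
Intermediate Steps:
m(J, f) = 6 (m(J, f) = 3 + 3 = 6)
V(d, c) = 4*d
D(t, j) = -14/3 + j*t/3 (D(t, j) = (t*j - 14)/3 = (j*t - 14)/3 = (-14 + j*t)/3 = -14/3 + j*t/3)
1/(5794486 + (m(-12, 7) + D(-3, V(7, -1)))²) = 1/(5794486 + (6 + (-14/3 + (⅓)*(4*7)*(-3)))²) = 1/(5794486 + (6 + (-14/3 + (⅓)*28*(-3)))²) = 1/(5794486 + (6 + (-14/3 - 28))²) = 1/(5794486 + (6 - 98/3)²) = 1/(5794486 + (-80/3)²) = 1/(5794486 + 6400/9) = 1/(52156774/9) = 9/52156774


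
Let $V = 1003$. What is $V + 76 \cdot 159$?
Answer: $13087$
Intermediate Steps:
$V + 76 \cdot 159 = 1003 + 76 \cdot 159 = 1003 + 12084 = 13087$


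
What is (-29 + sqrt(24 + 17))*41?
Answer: -1189 + 41*sqrt(41) ≈ -926.47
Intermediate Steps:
(-29 + sqrt(24 + 17))*41 = (-29 + sqrt(41))*41 = -1189 + 41*sqrt(41)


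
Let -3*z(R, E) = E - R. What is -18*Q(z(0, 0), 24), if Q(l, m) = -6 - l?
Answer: 108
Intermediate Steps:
z(R, E) = -E/3 + R/3 (z(R, E) = -(E - R)/3 = -E/3 + R/3)
-18*Q(z(0, 0), 24) = -18*(-6 - (-⅓*0 + (⅓)*0)) = -18*(-6 - (0 + 0)) = -18*(-6 - 1*0) = -18*(-6 + 0) = -18*(-6) = 108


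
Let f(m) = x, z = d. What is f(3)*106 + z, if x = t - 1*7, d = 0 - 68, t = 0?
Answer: -810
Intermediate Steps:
d = -68
z = -68
x = -7 (x = 0 - 1*7 = 0 - 7 = -7)
f(m) = -7
f(3)*106 + z = -7*106 - 68 = -742 - 68 = -810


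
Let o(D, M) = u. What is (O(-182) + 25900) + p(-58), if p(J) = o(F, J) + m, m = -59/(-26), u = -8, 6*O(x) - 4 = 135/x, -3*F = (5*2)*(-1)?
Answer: 28277135/1092 ≈ 25895.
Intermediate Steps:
F = 10/3 (F = -5*2*(-1)/3 = -10*(-1)/3 = -⅓*(-10) = 10/3 ≈ 3.3333)
O(x) = ⅔ + 45/(2*x) (O(x) = ⅔ + (135/x)/6 = ⅔ + 45/(2*x))
o(D, M) = -8
m = 59/26 (m = -59*(-1/26) = 59/26 ≈ 2.2692)
p(J) = -149/26 (p(J) = -8 + 59/26 = -149/26)
(O(-182) + 25900) + p(-58) = ((⅙)*(135 + 4*(-182))/(-182) + 25900) - 149/26 = ((⅙)*(-1/182)*(135 - 728) + 25900) - 149/26 = ((⅙)*(-1/182)*(-593) + 25900) - 149/26 = (593/1092 + 25900) - 149/26 = 28283393/1092 - 149/26 = 28277135/1092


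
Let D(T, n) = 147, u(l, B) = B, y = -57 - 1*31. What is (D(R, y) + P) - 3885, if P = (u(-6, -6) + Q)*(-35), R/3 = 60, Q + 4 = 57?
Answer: -5383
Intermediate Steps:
Q = 53 (Q = -4 + 57 = 53)
R = 180 (R = 3*60 = 180)
y = -88 (y = -57 - 31 = -88)
P = -1645 (P = (-6 + 53)*(-35) = 47*(-35) = -1645)
(D(R, y) + P) - 3885 = (147 - 1645) - 3885 = -1498 - 3885 = -5383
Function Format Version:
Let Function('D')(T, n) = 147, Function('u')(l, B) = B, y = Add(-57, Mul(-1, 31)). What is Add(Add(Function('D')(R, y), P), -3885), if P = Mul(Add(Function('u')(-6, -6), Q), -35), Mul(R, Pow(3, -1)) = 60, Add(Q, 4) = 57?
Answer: -5383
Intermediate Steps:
Q = 53 (Q = Add(-4, 57) = 53)
R = 180 (R = Mul(3, 60) = 180)
y = -88 (y = Add(-57, -31) = -88)
P = -1645 (P = Mul(Add(-6, 53), -35) = Mul(47, -35) = -1645)
Add(Add(Function('D')(R, y), P), -3885) = Add(Add(147, -1645), -3885) = Add(-1498, -3885) = -5383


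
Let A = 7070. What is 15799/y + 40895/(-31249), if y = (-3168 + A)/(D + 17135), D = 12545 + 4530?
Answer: 8444709190710/60966799 ≈ 1.3851e+5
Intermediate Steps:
D = 17075
y = 1951/17105 (y = (-3168 + 7070)/(17075 + 17135) = 3902/34210 = 3902*(1/34210) = 1951/17105 ≈ 0.11406)
15799/y + 40895/(-31249) = 15799/(1951/17105) + 40895/(-31249) = 15799*(17105/1951) + 40895*(-1/31249) = 270241895/1951 - 40895/31249 = 8444709190710/60966799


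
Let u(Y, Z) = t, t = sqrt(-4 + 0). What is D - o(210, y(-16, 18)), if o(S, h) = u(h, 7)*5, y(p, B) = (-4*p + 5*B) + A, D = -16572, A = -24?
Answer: -16572 - 10*I ≈ -16572.0 - 10.0*I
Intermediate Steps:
t = 2*I (t = sqrt(-4) = 2*I ≈ 2.0*I)
u(Y, Z) = 2*I
y(p, B) = -24 - 4*p + 5*B (y(p, B) = (-4*p + 5*B) - 24 = -24 - 4*p + 5*B)
o(S, h) = 10*I (o(S, h) = (2*I)*5 = 10*I)
D - o(210, y(-16, 18)) = -16572 - 10*I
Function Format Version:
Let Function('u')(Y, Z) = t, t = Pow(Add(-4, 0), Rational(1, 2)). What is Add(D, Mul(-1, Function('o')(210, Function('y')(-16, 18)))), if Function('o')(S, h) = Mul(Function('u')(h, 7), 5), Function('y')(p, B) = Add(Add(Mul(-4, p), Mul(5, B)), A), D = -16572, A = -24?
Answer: Add(-16572, Mul(-10, I)) ≈ Add(-16572., Mul(-10.000, I))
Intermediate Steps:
t = Mul(2, I) (t = Pow(-4, Rational(1, 2)) = Mul(2, I) ≈ Mul(2.0000, I))
Function('u')(Y, Z) = Mul(2, I)
Function('y')(p, B) = Add(-24, Mul(-4, p), Mul(5, B)) (Function('y')(p, B) = Add(Add(Mul(-4, p), Mul(5, B)), -24) = Add(-24, Mul(-4, p), Mul(5, B)))
Function('o')(S, h) = Mul(10, I) (Function('o')(S, h) = Mul(Mul(2, I), 5) = Mul(10, I))
Add(D, Mul(-1, Function('o')(210, Function('y')(-16, 18)))) = Add(-16572, Mul(-1, Mul(10, I))) = Add(-16572, Mul(-10, I))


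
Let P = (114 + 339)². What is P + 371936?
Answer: 577145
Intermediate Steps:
P = 205209 (P = 453² = 205209)
P + 371936 = 205209 + 371936 = 577145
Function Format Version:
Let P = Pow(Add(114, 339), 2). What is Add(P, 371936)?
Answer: 577145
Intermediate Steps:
P = 205209 (P = Pow(453, 2) = 205209)
Add(P, 371936) = Add(205209, 371936) = 577145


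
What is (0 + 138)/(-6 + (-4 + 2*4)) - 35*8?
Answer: -349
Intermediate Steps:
(0 + 138)/(-6 + (-4 + 2*4)) - 35*8 = 138/(-6 + (-4 + 8)) - 280 = 138/(-6 + 4) - 280 = 138/(-2) - 280 = 138*(-1/2) - 280 = -69 - 280 = -349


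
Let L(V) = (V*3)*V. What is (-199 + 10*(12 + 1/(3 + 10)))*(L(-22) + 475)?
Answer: -1959759/13 ≈ -1.5075e+5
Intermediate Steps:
L(V) = 3*V**2 (L(V) = (3*V)*V = 3*V**2)
(-199 + 10*(12 + 1/(3 + 10)))*(L(-22) + 475) = (-199 + 10*(12 + 1/(3 + 10)))*(3*(-22)**2 + 475) = (-199 + 10*(12 + 1/13))*(3*484 + 475) = (-199 + 10*(12 + 1/13))*(1452 + 475) = (-199 + 10*(157/13))*1927 = (-199 + 1570/13)*1927 = -1017/13*1927 = -1959759/13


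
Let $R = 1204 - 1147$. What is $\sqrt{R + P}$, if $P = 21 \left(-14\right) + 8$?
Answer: $i \sqrt{229} \approx 15.133 i$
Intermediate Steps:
$R = 57$
$P = -286$ ($P = -294 + 8 = -286$)
$\sqrt{R + P} = \sqrt{57 - 286} = \sqrt{-229} = i \sqrt{229}$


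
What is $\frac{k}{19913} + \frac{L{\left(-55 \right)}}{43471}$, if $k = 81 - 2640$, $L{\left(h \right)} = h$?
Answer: $- \frac{112337504}{865638023} \approx -0.12977$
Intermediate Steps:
$k = -2559$ ($k = 81 - 2640 = -2559$)
$\frac{k}{19913} + \frac{L{\left(-55 \right)}}{43471} = - \frac{2559}{19913} - \frac{55}{43471} = - \frac{112337504}{865638023}$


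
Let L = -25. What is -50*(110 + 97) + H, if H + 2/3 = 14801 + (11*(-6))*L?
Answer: 18301/3 ≈ 6100.3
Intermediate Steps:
H = 49351/3 (H = -⅔ + (14801 + (11*(-6))*(-25)) = -⅔ + (14801 - 66*(-25)) = -⅔ + (14801 + 1650) = -⅔ + 16451 = 49351/3 ≈ 16450.)
-50*(110 + 97) + H = -50*(110 + 97) + 49351/3 = -50*207 + 49351/3 = -10350 + 49351/3 = 18301/3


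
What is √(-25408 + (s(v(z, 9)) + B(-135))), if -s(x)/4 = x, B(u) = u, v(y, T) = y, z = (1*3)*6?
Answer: I*√25615 ≈ 160.05*I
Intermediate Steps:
z = 18 (z = 3*6 = 18)
s(x) = -4*x
√(-25408 + (s(v(z, 9)) + B(-135))) = √(-25408 + (-4*18 - 135)) = √(-25408 + (-72 - 135)) = √(-25408 - 207) = √(-25615) = I*√25615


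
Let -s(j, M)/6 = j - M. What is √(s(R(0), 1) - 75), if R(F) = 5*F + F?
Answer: I*√69 ≈ 8.3066*I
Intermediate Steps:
R(F) = 6*F
s(j, M) = -6*j + 6*M (s(j, M) = -6*(j - M) = -6*j + 6*M)
√(s(R(0), 1) - 75) = √((-36*0 + 6*1) - 75) = √((-6*0 + 6) - 75) = √((0 + 6) - 75) = √(6 - 75) = √(-69) = I*√69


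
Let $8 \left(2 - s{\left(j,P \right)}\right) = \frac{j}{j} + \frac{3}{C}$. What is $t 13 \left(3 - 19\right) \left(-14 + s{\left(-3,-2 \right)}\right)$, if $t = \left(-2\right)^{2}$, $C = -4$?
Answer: $10010$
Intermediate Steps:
$s{\left(j,P \right)} = \frac{63}{32}$ ($s{\left(j,P \right)} = 2 - \frac{\frac{j}{j} + \frac{3}{-4}}{8} = 2 - \frac{1 + 3 \left(- \frac{1}{4}\right)}{8} = 2 - \frac{1 - \frac{3}{4}}{8} = 2 - \frac{1}{32} = \frac{63}{32}$)
$t = 4$
$t 13 \left(3 - 19\right) \left(-14 + s{\left(-3,-2 \right)}\right) = 4 \cdot 13 \left(3 - 19\right) \left(-14 + \frac{63}{32}\right) = 52 \left(\left(-16\right) \left(- \frac{385}{32}\right)\right) = 52 \cdot \frac{385}{2} = 10010$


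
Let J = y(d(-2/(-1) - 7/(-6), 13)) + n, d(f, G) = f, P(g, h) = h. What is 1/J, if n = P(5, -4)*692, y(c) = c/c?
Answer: -1/2767 ≈ -0.00036140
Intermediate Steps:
y(c) = 1
n = -2768 (n = -4*692 = -2768)
J = -2767 (J = 1 - 2768 = -2767)
1/J = 1/(-2767) = -1/2767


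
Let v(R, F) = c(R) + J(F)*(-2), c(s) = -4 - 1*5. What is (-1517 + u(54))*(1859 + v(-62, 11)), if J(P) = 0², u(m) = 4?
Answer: -2799050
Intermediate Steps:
c(s) = -9 (c(s) = -4 - 5 = -9)
J(P) = 0
v(R, F) = -9 (v(R, F) = -9 + 0*(-2) = -9 + 0 = -9)
(-1517 + u(54))*(1859 + v(-62, 11)) = (-1517 + 4)*(1859 - 9) = -1513*1850 = -2799050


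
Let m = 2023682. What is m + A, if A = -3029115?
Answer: -1005433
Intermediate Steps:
m + A = 2023682 - 3029115 = -1005433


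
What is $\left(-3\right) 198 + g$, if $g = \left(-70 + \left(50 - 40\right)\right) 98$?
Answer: $-6474$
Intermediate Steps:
$g = -5880$ ($g = \left(-70 + \left(50 - 40\right)\right) 98 = \left(-70 + 10\right) 98 = \left(-60\right) 98 = -5880$)
$\left(-3\right) 198 + g = \left(-3\right) 198 - 5880 = -594 - 5880 = -6474$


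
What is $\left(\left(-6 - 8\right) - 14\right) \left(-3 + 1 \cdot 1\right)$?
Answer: $56$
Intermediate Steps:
$\left(\left(-6 - 8\right) - 14\right) \left(-3 + 1 \cdot 1\right) = \left(\left(-6 - 8\right) - 14\right) \left(-3 + 1\right) = \left(-14 - 14\right) \left(-2\right) = \left(-28\right) \left(-2\right) = 56$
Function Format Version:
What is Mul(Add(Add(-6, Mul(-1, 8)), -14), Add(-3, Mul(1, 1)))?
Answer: 56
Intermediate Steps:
Mul(Add(Add(-6, Mul(-1, 8)), -14), Add(-3, Mul(1, 1))) = Mul(Add(Add(-6, -8), -14), Add(-3, 1)) = Mul(Add(-14, -14), -2) = Mul(-28, -2) = 56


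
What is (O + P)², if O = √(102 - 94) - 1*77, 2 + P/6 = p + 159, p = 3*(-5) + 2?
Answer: 619377 + 3148*√2 ≈ 6.2383e+5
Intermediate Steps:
p = -13 (p = -15 + 2 = -13)
P = 864 (P = -12 + 6*(-13 + 159) = -12 + 6*146 = -12 + 876 = 864)
O = -77 + 2*√2 (O = √8 - 77 = 2*√2 - 77 = -77 + 2*√2 ≈ -74.172)
(O + P)² = ((-77 + 2*√2) + 864)² = (787 + 2*√2)²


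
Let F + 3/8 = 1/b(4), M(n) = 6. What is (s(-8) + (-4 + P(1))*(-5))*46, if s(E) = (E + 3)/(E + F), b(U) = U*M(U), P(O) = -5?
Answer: 10488/5 ≈ 2097.6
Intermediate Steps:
b(U) = 6*U (b(U) = U*6 = 6*U)
F = -⅓ (F = -3/8 + 1/(6*4) = -3/8 + 1/24 = -⅓ ≈ -0.33333)
s(E) = (3 + E)/(-⅓ + E) (s(E) = (E + 3)/(E - ⅓) = (3 + E)/(-⅓ + E))
(s(-8) + (-4 + P(1))*(-5))*46 = (3*(3 - 8)/(-1 + 3*(-8)) + (-4 - 5)*(-5))*46 = (3*(-5)/(-1 - 24) - 9*(-5))*46 = (3*(-5)/(-25) + 45)*46 = (3*(-1/25)*(-5) + 45)*46 = (⅗ + 45)*46 = (228/5)*46 = 10488/5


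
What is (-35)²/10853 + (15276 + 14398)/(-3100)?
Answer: -159127211/16822150 ≈ -9.4594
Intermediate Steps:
(-35)²/10853 + (15276 + 14398)/(-3100) = 1225*(1/10853) + 29674*(-1/3100) = 1225/10853 - 14837/1550 = -159127211/16822150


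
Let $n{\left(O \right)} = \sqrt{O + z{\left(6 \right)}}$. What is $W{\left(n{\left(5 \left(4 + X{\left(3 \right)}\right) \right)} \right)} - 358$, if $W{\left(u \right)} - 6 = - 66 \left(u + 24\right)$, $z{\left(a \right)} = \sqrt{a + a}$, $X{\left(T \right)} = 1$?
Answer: $-1936 - 66 \sqrt{25 + 2 \sqrt{3}} \approx -2288.1$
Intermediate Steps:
$z{\left(a \right)} = \sqrt{2} \sqrt{a}$ ($z{\left(a \right)} = \sqrt{2 a} = \sqrt{2} \sqrt{a}$)
$n{\left(O \right)} = \sqrt{O + 2 \sqrt{3}}$ ($n{\left(O \right)} = \sqrt{O + \sqrt{2} \sqrt{6}} = \sqrt{O + 2 \sqrt{3}}$)
$W{\left(u \right)} = -1578 - 66 u$ ($W{\left(u \right)} = 6 - 66 \left(u + 24\right) = 6 - 66 \left(24 + u\right) = 6 - \left(1584 + 66 u\right) = -1578 - 66 u$)
$W{\left(n{\left(5 \left(4 + X{\left(3 \right)}\right) \right)} \right)} - 358 = \left(-1578 - 66 \sqrt{5 \left(4 + 1\right) + 2 \sqrt{3}}\right) - 358 = \left(-1578 - 66 \sqrt{5 \cdot 5 + 2 \sqrt{3}}\right) - 358 = \left(-1578 - 66 \sqrt{25 + 2 \sqrt{3}}\right) - 358 = -1936 - 66 \sqrt{25 + 2 \sqrt{3}}$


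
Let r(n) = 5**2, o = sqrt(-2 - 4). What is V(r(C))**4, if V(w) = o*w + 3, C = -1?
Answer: 13860081 - 1122300*I*sqrt(6) ≈ 1.386e+7 - 2.7491e+6*I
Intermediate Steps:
o = I*sqrt(6) (o = sqrt(-6) = I*sqrt(6) ≈ 2.4495*I)
r(n) = 25
V(w) = 3 + I*w*sqrt(6) (V(w) = (I*sqrt(6))*w + 3 = I*w*sqrt(6) + 3 = 3 + I*w*sqrt(6))
V(r(C))**4 = (3 + I*25*sqrt(6))**4 = (3 + 25*I*sqrt(6))**4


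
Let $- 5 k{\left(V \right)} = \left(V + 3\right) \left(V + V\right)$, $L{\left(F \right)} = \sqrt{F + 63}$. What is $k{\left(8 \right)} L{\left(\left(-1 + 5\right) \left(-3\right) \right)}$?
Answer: $- \frac{176 \sqrt{51}}{5} \approx -251.38$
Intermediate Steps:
$L{\left(F \right)} = \sqrt{63 + F}$
$k{\left(V \right)} = - \frac{2 V \left(3 + V\right)}{5}$ ($k{\left(V \right)} = - \frac{\left(V + 3\right) \left(V + V\right)}{5} = - \frac{\left(3 + V\right) 2 V}{5} = - \frac{2 V \left(3 + V\right)}{5}$)
$k{\left(8 \right)} L{\left(\left(-1 + 5\right) \left(-3\right) \right)} = \left(- \frac{2}{5}\right) 8 \left(3 + 8\right) \sqrt{63 + \left(-1 + 5\right) \left(-3\right)} = \left(- \frac{2}{5}\right) 8 \cdot 11 \sqrt{63 + 4 \left(-3\right)} = - \frac{176 \sqrt{63 - 12}}{5} = - \frac{176 \sqrt{51}}{5}$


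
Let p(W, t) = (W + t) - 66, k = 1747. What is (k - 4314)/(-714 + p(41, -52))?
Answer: 2567/791 ≈ 3.2453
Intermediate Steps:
p(W, t) = -66 + W + t
(k - 4314)/(-714 + p(41, -52)) = (1747 - 4314)/(-714 + (-66 + 41 - 52)) = -2567/(-714 - 77) = -2567/(-791) = -2567*(-1/791) = 2567/791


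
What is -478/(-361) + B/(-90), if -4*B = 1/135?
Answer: 23231161/17544600 ≈ 1.3241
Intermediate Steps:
B = -1/540 (B = -1/4/135 = -1/4*1/135 = -1/540 ≈ -0.0018519)
-478/(-361) + B/(-90) = -478/(-361) - 1/540/(-90) = -478*(-1/361) - 1/540*(-1/90) = 478/361 + 1/48600 = 23231161/17544600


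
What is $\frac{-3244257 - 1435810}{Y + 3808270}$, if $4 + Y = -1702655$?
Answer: $- \frac{4680067}{2105611} \approx -2.2227$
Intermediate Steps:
$Y = -1702659$ ($Y = -4 - 1702655 = -1702659$)
$\frac{-3244257 - 1435810}{Y + 3808270} = \frac{-3244257 - 1435810}{-1702659 + 3808270} = - \frac{4680067}{2105611}$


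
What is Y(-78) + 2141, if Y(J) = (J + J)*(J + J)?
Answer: 26477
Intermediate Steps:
Y(J) = 4*J² (Y(J) = (2*J)*(2*J) = 4*J²)
Y(-78) + 2141 = 4*(-78)² + 2141 = 4*6084 + 2141 = 24336 + 2141 = 26477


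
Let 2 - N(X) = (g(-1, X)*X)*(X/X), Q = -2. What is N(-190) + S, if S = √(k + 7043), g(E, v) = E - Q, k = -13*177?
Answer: 192 + √4742 ≈ 260.86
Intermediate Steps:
k = -2301
g(E, v) = 2 + E (g(E, v) = E - 1*(-2) = E + 2 = 2 + E)
S = √4742 (S = √(-2301 + 7043) = √4742 ≈ 68.862)
N(X) = 2 - X (N(X) = 2 - (2 - 1)*X*X/X = 2 - 1*X = 2 - X)
N(-190) + S = (2 - 1*(-190)) + √4742 = (2 + 190) + √4742 = 192 + √4742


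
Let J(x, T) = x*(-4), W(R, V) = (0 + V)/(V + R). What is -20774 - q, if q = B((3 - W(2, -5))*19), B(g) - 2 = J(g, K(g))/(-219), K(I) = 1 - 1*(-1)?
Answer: -13650136/657 ≈ -20776.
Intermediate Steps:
W(R, V) = V/(R + V)
K(I) = 2 (K(I) = 1 + 1 = 2)
J(x, T) = -4*x
B(g) = 2 + 4*g/219 (B(g) = 2 - 4*g/(-219) = 2 - 4*g*(-1/219) = 2 + 4*g/219)
q = 1618/657 (q = 2 + 4*((3 - (-5)/(2 - 5))*19)/219 = 2 + 4*((3 - (-5)/(-3))*19)/219 = 2 + 4*((3 - (-5)*(-1)/3)*19)/219 = 2 + 4*((3 - 1*5/3)*19)/219 = 2 + 4*((3 - 5/3)*19)/219 = 2 + 4*((4/3)*19)/219 = 2 + (4/219)*(76/3) = 2 + 304/657 = 1618/657 ≈ 2.4627)
-20774 - q = -20774 - 1*1618/657 = -20774 - 1618/657 = -13650136/657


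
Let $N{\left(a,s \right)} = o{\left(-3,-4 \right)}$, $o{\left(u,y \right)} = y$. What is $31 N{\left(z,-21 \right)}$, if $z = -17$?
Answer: $-124$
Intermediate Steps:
$N{\left(a,s \right)} = -4$
$31 N{\left(z,-21 \right)} = 31 \left(-4\right) = -124$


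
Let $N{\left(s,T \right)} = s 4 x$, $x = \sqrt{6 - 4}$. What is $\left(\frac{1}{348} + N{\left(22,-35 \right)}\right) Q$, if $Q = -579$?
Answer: $- \frac{193}{116} - 50952 \sqrt{2} \approx -72059.0$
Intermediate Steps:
$x = \sqrt{2} \approx 1.4142$
$N{\left(s,T \right)} = 4 s \sqrt{2}$ ($N{\left(s,T \right)} = s 4 \sqrt{2} = 4 s \sqrt{2}$)
$\left(\frac{1}{348} + N{\left(22,-35 \right)}\right) Q = \left(\frac{1}{348} + 4 \cdot 22 \sqrt{2}\right) \left(-579\right) = \left(\frac{1}{348} + 88 \sqrt{2}\right) \left(-579\right) = - \frac{193}{116} - 50952 \sqrt{2}$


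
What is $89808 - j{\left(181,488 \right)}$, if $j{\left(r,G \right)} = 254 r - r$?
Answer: $44015$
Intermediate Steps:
$j{\left(r,G \right)} = 253 r$
$89808 - j{\left(181,488 \right)} = 89808 - 253 \cdot 181 = 89808 - 45793 = 44015$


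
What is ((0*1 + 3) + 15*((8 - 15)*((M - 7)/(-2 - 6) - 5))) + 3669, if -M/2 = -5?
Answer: 33891/8 ≈ 4236.4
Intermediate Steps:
M = 10 (M = -2*(-5) = 10)
((0*1 + 3) + 15*((8 - 15)*((M - 7)/(-2 - 6) - 5))) + 3669 = ((0*1 + 3) + 15*((8 - 15)*((10 - 7)/(-2 - 6) - 5))) + 3669 = ((0 + 3) + 15*(-7*(3/(-8) - 5))) + 3669 = (3 + 15*(-7*(3*(-1/8) - 5))) + 3669 = (3 + 15*(-7*(-3/8 - 5))) + 3669 = (3 + 15*(-7*(-43/8))) + 3669 = (3 + 15*(301/8)) + 3669 = (3 + 4515/8) + 3669 = 4539/8 + 3669 = 33891/8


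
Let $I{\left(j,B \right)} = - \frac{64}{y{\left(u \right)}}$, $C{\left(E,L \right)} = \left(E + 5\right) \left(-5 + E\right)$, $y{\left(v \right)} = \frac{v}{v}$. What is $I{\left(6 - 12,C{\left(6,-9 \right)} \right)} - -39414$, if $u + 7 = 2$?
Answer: $39350$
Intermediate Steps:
$u = -5$ ($u = -7 + 2 = -5$)
$y{\left(v \right)} = 1$
$C{\left(E,L \right)} = \left(-5 + E\right) \left(5 + E\right)$ ($C{\left(E,L \right)} = \left(5 + E\right) \left(-5 + E\right) = \left(-5 + E\right) \left(5 + E\right)$)
$I{\left(j,B \right)} = -64$ ($I{\left(j,B \right)} = - \frac{64}{1} = \left(-64\right) 1 = -64$)
$I{\left(6 - 12,C{\left(6,-9 \right)} \right)} - -39414 = -64 - -39414 = -64 + 39414 = 39350$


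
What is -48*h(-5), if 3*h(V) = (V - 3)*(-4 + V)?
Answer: -1152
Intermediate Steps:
h(V) = (-4 + V)*(-3 + V)/3 (h(V) = ((V - 3)*(-4 + V))/3 = ((-3 + V)*(-4 + V))/3 = ((-4 + V)*(-3 + V))/3 = (-4 + V)*(-3 + V)/3)
-48*h(-5) = -48*(4 - 7/3*(-5) + (1/3)*(-5)**2) = -48*(4 + 35/3 + (1/3)*25) = -48*(4 + 35/3 + 25/3) = -48*24 = -1152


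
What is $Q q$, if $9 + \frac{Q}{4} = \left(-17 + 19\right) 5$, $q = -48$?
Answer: $-192$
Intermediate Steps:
$Q = 4$ ($Q = -36 + 4 \left(-17 + 19\right) 5 = -36 + 4 \cdot 2 \cdot 5 = -36 + 4 \cdot 10 = -36 + 40 = 4$)
$Q q = 4 \left(-48\right) = -192$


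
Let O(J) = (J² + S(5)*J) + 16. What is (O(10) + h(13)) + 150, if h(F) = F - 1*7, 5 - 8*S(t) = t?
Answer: 272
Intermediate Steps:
S(t) = 5/8 - t/8
h(F) = -7 + F (h(F) = F - 7 = -7 + F)
O(J) = 16 + J² (O(J) = (J² + (5/8 - ⅛*5)*J) + 16 = (J² + (5/8 - 5/8)*J) + 16 = (J² + 0*J) + 16 = (J² + 0) + 16 = J² + 16 = 16 + J²)
(O(10) + h(13)) + 150 = ((16 + 10²) + (-7 + 13)) + 150 = ((16 + 100) + 6) + 150 = (116 + 6) + 150 = 122 + 150 = 272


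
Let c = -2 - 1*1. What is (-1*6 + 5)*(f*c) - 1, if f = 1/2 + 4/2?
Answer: 13/2 ≈ 6.5000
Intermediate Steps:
f = 5/2 (f = 1*(½) + 4*(½) = ½ + 2 = 5/2 ≈ 2.5000)
c = -3 (c = -2 - 1 = -3)
(-1*6 + 5)*(f*c) - 1 = (-1*6 + 5)*((5/2)*(-3)) - 1 = (-6 + 5)*(-15/2) - 1 = -1*(-15/2) - 1 = 15/2 - 1 = 13/2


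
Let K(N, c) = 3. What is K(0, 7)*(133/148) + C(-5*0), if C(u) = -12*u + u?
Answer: 399/148 ≈ 2.6959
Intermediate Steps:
C(u) = -11*u
K(0, 7)*(133/148) + C(-5*0) = 3*(133/148) - (-55)*0 = 3*(133*(1/148)) - 11*0 = 3*(133/148) + 0 = 399/148 + 0 = 399/148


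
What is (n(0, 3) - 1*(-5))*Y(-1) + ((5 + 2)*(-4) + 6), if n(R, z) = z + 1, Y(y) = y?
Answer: -31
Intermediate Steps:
n(R, z) = 1 + z
(n(0, 3) - 1*(-5))*Y(-1) + ((5 + 2)*(-4) + 6) = ((1 + 3) - 1*(-5))*(-1) + ((5 + 2)*(-4) + 6) = (4 + 5)*(-1) + (7*(-4) + 6) = 9*(-1) + (-28 + 6) = -9 - 22 = -31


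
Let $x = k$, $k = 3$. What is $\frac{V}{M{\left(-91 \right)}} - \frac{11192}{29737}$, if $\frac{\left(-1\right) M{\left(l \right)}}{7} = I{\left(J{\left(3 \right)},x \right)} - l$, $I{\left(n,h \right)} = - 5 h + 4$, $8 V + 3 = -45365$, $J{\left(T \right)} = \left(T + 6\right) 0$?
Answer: $\frac{162371007}{16652720} \approx 9.7504$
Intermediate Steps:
$J{\left(T \right)} = 0$ ($J{\left(T \right)} = \left(6 + T\right) 0 = 0$)
$V = -5671$ ($V = - \frac{3}{8} + \frac{1}{8} \left(-45365\right) = - \frac{3}{8} - \frac{45365}{8} = -5671$)
$x = 3$
$I{\left(n,h \right)} = 4 - 5 h$
$M{\left(l \right)} = 77 + 7 l$ ($M{\left(l \right)} = - 7 \left(\left(4 - 15\right) - l\right) = - 7 \left(-11 - l\right) = 77 + 7 l$)
$\frac{V}{M{\left(-91 \right)}} - \frac{11192}{29737} = - \frac{5671}{77 + 7 \left(-91\right)} - \frac{11192}{29737} = - \frac{5671}{77 - 637} - \frac{11192}{29737} = - \frac{5671}{-560} - \frac{11192}{29737} = \left(-5671\right) \left(- \frac{1}{560}\right) - \frac{11192}{29737} = \frac{5671}{560} - \frac{11192}{29737} = \frac{162371007}{16652720}$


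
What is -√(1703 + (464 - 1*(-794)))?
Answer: -3*√329 ≈ -54.415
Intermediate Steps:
-√(1703 + (464 - 1*(-794))) = -√(1703 + (464 + 794)) = -√(1703 + 1258) = -√2961 = -3*√329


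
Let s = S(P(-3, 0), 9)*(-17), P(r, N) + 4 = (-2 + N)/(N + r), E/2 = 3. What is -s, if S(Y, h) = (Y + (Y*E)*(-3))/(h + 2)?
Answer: 2890/33 ≈ 87.576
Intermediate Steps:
E = 6 (E = 2*3 = 6)
P(r, N) = -4 + (-2 + N)/(N + r)
S(Y, h) = -17*Y/(2 + h) (S(Y, h) = (Y + (Y*6)*(-3))/(h + 2) = (Y + (6*Y)*(-3))/(2 + h) = (Y - 18*Y)/(2 + h) = (-17*Y)/(2 + h) = -17*Y/(2 + h))
s = -2890/33 (s = -17*(-2 - 4*(-3) - 3*0)/(0 - 3)/(2 + 9)*(-17) = -17*(-2 + 12 + 0)/(-3)/11*(-17) = -17*(-⅓*10)*1/11*(-17) = -17*(-10/3)*1/11*(-17) = (170/33)*(-17) = -2890/33 ≈ -87.576)
-s = -1*(-2890/33) = 2890/33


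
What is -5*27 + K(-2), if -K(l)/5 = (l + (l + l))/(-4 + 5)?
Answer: -105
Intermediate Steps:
K(l) = -15*l (K(l) = -5*(l + (l + l))/(-4 + 5) = -5*(l + 2*l)/1 = -5*3*l = -15*l)
-5*27 + K(-2) = -5*27 - 15*(-2) = -135 + 30 = -105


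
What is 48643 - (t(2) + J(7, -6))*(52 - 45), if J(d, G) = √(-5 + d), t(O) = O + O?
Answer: 48615 - 7*√2 ≈ 48605.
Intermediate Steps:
t(O) = 2*O
48643 - (t(2) + J(7, -6))*(52 - 45) = 48643 - (2*2 + √(-5 + 7))*(52 - 45) = 48643 - (4 + √2)*7 = 48643 - (28 + 7*√2) = 48643 + (-28 - 7*√2) = 48615 - 7*√2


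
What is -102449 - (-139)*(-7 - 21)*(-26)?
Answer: -1257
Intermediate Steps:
-102449 - (-139)*(-7 - 21)*(-26) = -102449 - (-139)*(-28*(-26)) = -102449 - (-139)*728 = -102449 - 1*(-101192) = -102449 + 101192 = -1257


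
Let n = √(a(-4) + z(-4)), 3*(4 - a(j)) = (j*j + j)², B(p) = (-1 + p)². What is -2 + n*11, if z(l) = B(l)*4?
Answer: -2 + 22*√14 ≈ 80.316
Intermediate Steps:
a(j) = 4 - (j + j²)²/3 (a(j) = 4 - (j*j + j)²/3 = 4 - (j² + j)²/3 = 4 - (j + j²)²/3)
z(l) = 4*(-1 + l)² (z(l) = (-1 + l)²*4 = 4*(-1 + l)²)
n = 2*√14 (n = √((4 - ⅓*(-4)²*(1 - 4)²) + 4*(-1 - 4)²) = √((4 - ⅓*16*(-3)²) + 4*(-5)²) = √((4 - ⅓*16*9) + 4*25) = √((4 - 48) + 100) = √(-44 + 100) = √56 = 2*√14 ≈ 7.4833)
-2 + n*11 = -2 + (2*√14)*11 = -2 + 22*√14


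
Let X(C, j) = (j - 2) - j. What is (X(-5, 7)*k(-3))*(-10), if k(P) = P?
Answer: -60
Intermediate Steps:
X(C, j) = -2 (X(C, j) = (-2 + j) - j = -2)
(X(-5, 7)*k(-3))*(-10) = -2*(-3)*(-10) = 6*(-10) = -60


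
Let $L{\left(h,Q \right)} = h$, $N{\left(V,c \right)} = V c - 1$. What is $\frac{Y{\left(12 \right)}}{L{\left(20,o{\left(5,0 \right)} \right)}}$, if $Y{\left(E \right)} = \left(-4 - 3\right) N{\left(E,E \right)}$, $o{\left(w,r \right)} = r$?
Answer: $- \frac{1001}{20} \approx -50.05$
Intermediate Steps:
$N{\left(V,c \right)} = -1 + V c$
$Y{\left(E \right)} = 7 - 7 E^{2}$ ($Y{\left(E \right)} = \left(-4 - 3\right) \left(-1 + E E\right) = - 7 \left(-1 + E^{2}\right) = 7 - 7 E^{2}$)
$\frac{Y{\left(12 \right)}}{L{\left(20,o{\left(5,0 \right)} \right)}} = \frac{7 - 7 \cdot 12^{2}}{20} = \left(7 - 1008\right) \frac{1}{20} = \left(-1001\right) \frac{1}{20} = - \frac{1001}{20}$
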